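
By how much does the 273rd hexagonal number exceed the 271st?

273·(2·273 − 1) = 148785 and 271·(2·271 − 1) = 146611.
Difference: 148785 − 146611 = 2174.

2174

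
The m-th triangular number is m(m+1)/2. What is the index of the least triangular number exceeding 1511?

Solve n(n+1)/2 > 1511 for integer n.
The largest n with value ≤ 1511 is 54 (since 1485 ≤ 1511 < 1540), so the first above is n = 55, value 1540.

55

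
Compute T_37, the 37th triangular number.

The 37th triangular number is n(n+1)/2 with n = 37.
37·38/2 = 1406/2 = 703.

703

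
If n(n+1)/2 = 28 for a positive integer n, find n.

Set n(n+1)/2 = 28, giving n² + n − 56 = 0.
So n = (-1 + 15) / 2 = 14/2 = 7.
Check: 7·8/2 = 28. ✓

7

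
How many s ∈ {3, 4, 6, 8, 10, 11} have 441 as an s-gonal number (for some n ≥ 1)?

1

s = 3: P(3, 29) = 435 and P(3, 30) = 465; 441 is not s-gonal.
s = 4: P(4, 21) = 441. ✓
s = 6: P(6, 15) = 435 and P(6, 16) = 496; 441 is not s-gonal.
s = 8: P(8, 12) = 408 and P(8, 13) = 481; 441 is not s-gonal.
s = 10: P(10, 10) = 370 and P(10, 11) = 451; 441 is not s-gonal.
s = 11: P(11, 10) = 415 and P(11, 11) = 506; 441 is not s-gonal.
Hits: s ∈ {4} → 1.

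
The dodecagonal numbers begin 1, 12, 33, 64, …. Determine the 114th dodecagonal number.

64524

The 114th dodecagonal number is n(5n−4) with n = 114.
114·(5·114 − 4) = 114·566 = 64524.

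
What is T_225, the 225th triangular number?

225·226/2 = 50850/2 = 25425.

25425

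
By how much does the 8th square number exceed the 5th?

8² = 64 and 5² = 25.
Difference: 64 − 25 = 39.

39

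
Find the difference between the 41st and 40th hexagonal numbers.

Consecutive hexagonal numbers differ by 4n − 3: here 4·41 − 3 = 161.

161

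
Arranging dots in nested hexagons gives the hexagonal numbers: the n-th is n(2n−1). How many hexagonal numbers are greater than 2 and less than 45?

The n-th hexagonal number is n(2n−1).
Smallest index with value > 2: n = 2 (giving 6).
Largest index with value < 45: n = 4 (giving 28).
Indices 2 through 4: 3 terms.

3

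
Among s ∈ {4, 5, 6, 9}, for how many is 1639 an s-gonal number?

1

s = 4: P(4, 40) = 1600 and P(4, 41) = 1681; 1639 is not s-gonal.
s = 5: P(5, 33) = 1617 and P(5, 34) = 1717; 1639 is not s-gonal.
s = 6: P(6, 28) = 1540 and P(6, 29) = 1653; 1639 is not s-gonal.
s = 9: P(9, 22) = 1639. ✓
Hits: s ∈ {9} → 1.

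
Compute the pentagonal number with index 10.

145

10·(3·10 − 1)/2 = 10·29/2 = 145.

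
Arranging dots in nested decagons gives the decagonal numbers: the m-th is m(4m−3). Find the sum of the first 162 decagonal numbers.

Σ i(4i−3) = 4Σi² − 3Σi over i = 1..162.
Σi = 13203 and Σi² = 1430325.
4·1430325 − 3·13203 = 5681691.

5681691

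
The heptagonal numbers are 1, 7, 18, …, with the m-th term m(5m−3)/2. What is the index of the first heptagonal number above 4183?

Solve n(5n−3)/2 > 4183 for integer n.
The largest n with value ≤ 4183 is 41 (since 4141 ≤ 4183 < 4347), so the first above is n = 42, value 4347.

42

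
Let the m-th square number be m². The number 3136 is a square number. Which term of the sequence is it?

We need n² = 3136, so n = √3136 = 56.

56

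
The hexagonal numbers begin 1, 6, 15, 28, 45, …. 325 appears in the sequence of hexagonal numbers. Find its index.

Set n(2n−1) = 325, giving 2n² − n − 325 = 0.
The discriminant is 1 + 8·325 = 2601, and √2601 = 51.
So n = (1 + 51) / 4 = 52/4 = 13.

13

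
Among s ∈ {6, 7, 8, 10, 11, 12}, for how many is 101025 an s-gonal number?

1

s = 6: P(6, 225) = 101025. ✓
s = 7: P(7, 201) = 100701 and P(7, 202) = 101707; 101025 is not s-gonal.
s = 8: P(8, 183) = 100101 and P(8, 184) = 101200; 101025 is not s-gonal.
s = 10: P(10, 159) = 100647 and P(10, 160) = 101920; 101025 is not s-gonal.
s = 11: P(11, 150) = 100725 and P(11, 151) = 102076; 101025 is not s-gonal.
s = 12: P(12, 142) = 100252 and P(12, 143) = 101673; 101025 is not s-gonal.
Hits: s ∈ {6} → 1.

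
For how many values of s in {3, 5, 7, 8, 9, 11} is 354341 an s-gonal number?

1

s = 3: P(3, 841) = 354061 and P(3, 842) = 354903; 354341 is not s-gonal.
s = 5: P(5, 486) = 354051 and P(5, 487) = 355510; 354341 is not s-gonal.
s = 7: P(7, 376) = 352876 and P(7, 377) = 354757; 354341 is not s-gonal.
s = 8: P(8, 344) = 354320 and P(8, 345) = 356385; 354341 is not s-gonal.
s = 9: P(9, 318) = 353139 and P(9, 319) = 355366; 354341 is not s-gonal.
s = 11: P(11, 281) = 354341. ✓
Hits: s ∈ {11} → 1.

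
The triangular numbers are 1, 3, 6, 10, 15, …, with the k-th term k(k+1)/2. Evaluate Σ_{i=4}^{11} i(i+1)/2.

276

Σ i(i+1)/2 = (Σi² + Σi) / 2 over i = 4..11.
Σi = 66 − 6 = 60 and Σi² = 506 − 14 = 492.
(1·492 + 1·60) / 2 = 552/2 = 276.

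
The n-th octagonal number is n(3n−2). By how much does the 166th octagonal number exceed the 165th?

Consecutive octagonal numbers differ by 6n − 5: here 6·166 − 5 = 991.

991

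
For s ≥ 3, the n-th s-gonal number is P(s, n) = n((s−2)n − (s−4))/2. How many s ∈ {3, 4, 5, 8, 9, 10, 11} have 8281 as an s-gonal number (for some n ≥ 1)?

s = 3: P(3, 128) = 8256 and P(3, 129) = 8385; 8281 is not s-gonal.
s = 4: P(4, 91) = 8281. ✓
s = 5: P(5, 74) = 8177 and P(5, 75) = 8400; 8281 is not s-gonal.
s = 8: P(8, 52) = 8008 and P(8, 53) = 8321; 8281 is not s-gonal.
s = 9: P(9, 49) = 8281. ✓
s = 10: P(10, 45) = 7965 and P(10, 46) = 8326; 8281 is not s-gonal.
s = 11: P(11, 43) = 8170 and P(11, 44) = 8558; 8281 is not s-gonal.
Hits: s ∈ {4, 9} → 2.

2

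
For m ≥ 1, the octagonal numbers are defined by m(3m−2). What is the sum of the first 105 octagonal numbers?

1163085

Σ i(3i−2) = 3Σi² − 2Σi over i = 1..105.
Σi = 5565 and Σi² = 391405.
3·391405 − 2·5565 = 1163085.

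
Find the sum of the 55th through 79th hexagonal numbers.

Σ i(2i−1) = 2Σi² − Σi over i = 55..79.
Σi = 3160 − 1485 = 1675 and Σi² = 167480 − 53955 = 113525.
2·113525 − 1·1675 = 225375.

225375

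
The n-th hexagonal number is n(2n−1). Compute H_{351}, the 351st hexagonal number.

The 351st hexagonal number is n(2n−1) with n = 351.
351·(2·351 − 1) = 351·701 = 246051.

246051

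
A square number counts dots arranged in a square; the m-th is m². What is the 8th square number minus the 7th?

15

n² − (n−1)² = 2n − 1, so 8² − 7² = 2·8 − 1 = 15.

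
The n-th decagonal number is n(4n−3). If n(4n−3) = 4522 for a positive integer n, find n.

34

Set n(4n−3) = 4522, giving 4n² − 3n − 4522 = 0.
The discriminant is 9 + 16·4522 = 72361, and √72361 = 269.
So n = (3 + 269) / 8 = 272/8 = 34.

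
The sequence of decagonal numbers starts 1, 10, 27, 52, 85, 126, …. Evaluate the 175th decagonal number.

The 175th decagonal number is n(4n−3) with n = 175.
175·(4·175 − 3) = 175·697 = 121975.

121975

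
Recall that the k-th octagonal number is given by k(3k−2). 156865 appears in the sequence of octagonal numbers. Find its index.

229

Set n(3n−2) = 156865, giving 3n² − 2n − 156865 = 0.
The discriminant is 4 + 12·156865 = 1882384, and √1882384 = 1372.
So n = (2 + 1372) / 6 = 1374/6 = 229.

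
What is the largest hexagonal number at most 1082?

Solve n(2n−1) ≤ 1082 for integer n.
n = 23 gives 1035 ≤ 1082, while n = 24 gives 1128 > 1082; so the answer is 1035.

1035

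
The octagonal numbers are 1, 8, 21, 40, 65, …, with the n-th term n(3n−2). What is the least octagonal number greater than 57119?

57685

Solve n(3n−2) > 57119 for integer n.
The largest n with value ≤ 57119 is 138 (since 56856 ≤ 57119 < 57685), so the first above is n = 139, value 57685.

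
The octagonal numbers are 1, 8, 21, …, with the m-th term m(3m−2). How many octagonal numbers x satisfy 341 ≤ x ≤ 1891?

The n-th octagonal number is n(3n−2).
Smallest index with value ≥ 341: n = 11 (giving 341).
Largest index with value ≤ 1891: n = 25 (giving 1825).
Indices 11 through 25: 15 terms.

15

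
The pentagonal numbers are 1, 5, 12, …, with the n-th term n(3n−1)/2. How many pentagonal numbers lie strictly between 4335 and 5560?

The n-th pentagonal number is n(3n−1)/2.
Smallest index with value > 4335: n = 54 (giving 4347).
Largest index with value < 5560: n = 61 (giving 5551).
Indices 54 through 61: 8 terms.

8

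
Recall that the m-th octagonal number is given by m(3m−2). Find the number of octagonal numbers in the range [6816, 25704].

The n-th octagonal number is n(3n−2).
Smallest index with value ≥ 6816: n = 48 (giving 6816).
Largest index with value ≤ 25704: n = 92 (giving 25208).
Indices 48 through 92: 45 terms.

45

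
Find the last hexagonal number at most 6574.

Solve n(2n−1) ≤ 6574 for integer n.
n = 57 gives 6441 ≤ 6574, while n = 58 gives 6670 > 6574; so the answer is 6441.

6441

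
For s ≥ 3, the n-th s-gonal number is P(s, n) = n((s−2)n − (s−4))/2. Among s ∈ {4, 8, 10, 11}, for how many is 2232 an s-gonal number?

s = 4: P(4, 47) = 2209 and P(4, 48) = 2304; 2232 is not s-gonal.
s = 8: P(8, 27) = 2133 and P(8, 28) = 2296; 2232 is not s-gonal.
s = 10: P(10, 24) = 2232. ✓
s = 11: P(11, 22) = 2101 and P(11, 23) = 2300; 2232 is not s-gonal.
Hits: s ∈ {10} → 1.

1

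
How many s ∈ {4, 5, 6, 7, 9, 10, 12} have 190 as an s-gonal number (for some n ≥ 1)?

1

s = 4: P(4, 13) = 169 and P(4, 14) = 196; 190 is not s-gonal.
s = 5: P(5, 11) = 176 and P(5, 12) = 210; 190 is not s-gonal.
s = 6: P(6, 10) = 190. ✓
s = 7: P(7, 9) = 189 and P(7, 10) = 235; 190 is not s-gonal.
s = 9: P(9, 7) = 154 and P(9, 8) = 204; 190 is not s-gonal.
s = 10: P(10, 7) = 175 and P(10, 8) = 232; 190 is not s-gonal.
s = 12: P(12, 6) = 156 and P(12, 7) = 217; 190 is not s-gonal.
Hits: s ∈ {6} → 1.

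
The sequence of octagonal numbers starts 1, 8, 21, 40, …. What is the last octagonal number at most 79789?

Solve n(3n−2) ≤ 79789 for integer n.
n = 163 gives 79381 ≤ 79789, while n = 164 gives 80360 > 79789; so the answer is 79381.

79381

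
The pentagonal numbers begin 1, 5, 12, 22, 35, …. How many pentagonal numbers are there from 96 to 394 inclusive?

The n-th pentagonal number is n(3n−1)/2.
Smallest index with value ≥ 96: n = 9 (giving 117).
Largest index with value ≤ 394: n = 16 (giving 376).
Indices 9 through 16: 8 terms.

8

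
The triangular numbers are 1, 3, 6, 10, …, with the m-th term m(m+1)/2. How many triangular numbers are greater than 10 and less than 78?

7

The n-th triangular number is n(n+1)/2.
Smallest index with value > 10: n = 5 (giving 15).
Largest index with value < 78: n = 11 (giving 66).
Indices 5 through 11: 7 terms.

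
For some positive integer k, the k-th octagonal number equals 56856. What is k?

Set n(3n−2) = 56856, giving 3n² − 2n − 56856 = 0.
The discriminant is 4 + 12·56856 = 682276, and √682276 = 826.
So n = (2 + 826) / 6 = 828/6 = 138.

138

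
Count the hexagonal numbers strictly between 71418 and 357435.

233

The n-th hexagonal number is n(2n−1).
Smallest index with value > 71418: n = 190 (giving 72010).
Largest index with value < 357435: n = 422 (giving 355746).
Indices 190 through 422: 233 terms.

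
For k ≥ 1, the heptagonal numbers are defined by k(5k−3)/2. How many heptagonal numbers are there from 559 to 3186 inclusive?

21

The n-th heptagonal number is n(5n−3)/2.
Smallest index with value ≥ 559: n = 16 (giving 616).
Largest index with value ≤ 3186: n = 36 (giving 3186).
Indices 16 through 36: 21 terms.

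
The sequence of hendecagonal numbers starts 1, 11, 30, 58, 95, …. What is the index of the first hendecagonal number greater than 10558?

49

Solve n(9n−7)/2 > 10558 for integer n.
The largest n with value ≤ 10558 is 48 (since 10200 ≤ 10558 < 10633), so the first above is n = 49, value 10633.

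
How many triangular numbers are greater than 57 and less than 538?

22

The n-th triangular number is n(n+1)/2.
Smallest index with value > 57: n = 11 (giving 66).
Largest index with value < 538: n = 32 (giving 528).
Indices 11 through 32: 22 terms.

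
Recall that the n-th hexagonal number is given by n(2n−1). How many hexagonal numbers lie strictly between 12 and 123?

6

The n-th hexagonal number is n(2n−1).
Smallest index with value > 12: n = 3 (giving 15).
Largest index with value < 123: n = 8 (giving 120).
Indices 3 through 8: 6 terms.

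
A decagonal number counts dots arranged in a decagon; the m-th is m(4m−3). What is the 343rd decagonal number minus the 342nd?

2737

Consecutive decagonal numbers differ by 8n − 7: here 8·343 − 7 = 2737.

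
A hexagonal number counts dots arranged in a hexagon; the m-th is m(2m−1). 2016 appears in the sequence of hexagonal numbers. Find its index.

Set n(2n−1) = 2016, giving 2n² − n − 2016 = 0.
So n = (1 + 127) / 4 = 128/4 = 32.

32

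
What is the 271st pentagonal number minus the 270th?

Consecutive pentagonal numbers differ by 3n − 2: here 3·271 − 2 = 811.

811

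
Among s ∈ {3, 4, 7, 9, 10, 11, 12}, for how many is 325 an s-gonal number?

2

s = 3: P(3, 25) = 325. ✓
s = 4: P(4, 18) = 324 and P(4, 19) = 361; 325 is not s-gonal.
s = 7: P(7, 11) = 286 and P(7, 12) = 342; 325 is not s-gonal.
s = 9: P(9, 10) = 325. ✓
s = 10: P(10, 9) = 297 and P(10, 10) = 370; 325 is not s-gonal.
s = 11: P(11, 8) = 260 and P(11, 9) = 333; 325 is not s-gonal.
s = 12: P(12, 8) = 288 and P(12, 9) = 369; 325 is not s-gonal.
Hits: s ∈ {3, 9} → 2.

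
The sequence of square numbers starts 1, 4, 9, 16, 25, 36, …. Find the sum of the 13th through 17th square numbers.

Σ_{i=13}^{17} i² = 1785 − 650 = 1135.

1135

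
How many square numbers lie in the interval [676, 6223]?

53

The n-th square number is n².
Smallest index with value ≥ 676: n = 26 (giving 676).
Largest index with value ≤ 6223: n = 78 (giving 6084).
Indices 26 through 78: 53 terms.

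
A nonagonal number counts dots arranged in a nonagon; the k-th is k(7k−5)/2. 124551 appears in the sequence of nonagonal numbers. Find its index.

189

Set n(7n−5)/2 = 124551, giving 7n² − 5n − 249102 = 0.
The discriminant is 25 + 56·124551 = 6974881, and √6974881 = 2641.
So n = (5 + 2641) / 14 = 2646/14 = 189.
Check: 189·(7·189 − 5)/2 = 124551. ✓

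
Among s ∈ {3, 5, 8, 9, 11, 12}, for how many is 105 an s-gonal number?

s = 3: P(3, 14) = 105. ✓
s = 5: P(5, 8) = 92 and P(5, 9) = 117; 105 is not s-gonal.
s = 8: P(8, 6) = 96 and P(8, 7) = 133; 105 is not s-gonal.
s = 9: P(9, 5) = 75 and P(9, 6) = 111; 105 is not s-gonal.
s = 11: P(11, 5) = 95 and P(11, 6) = 141; 105 is not s-gonal.
s = 12: P(12, 5) = 105. ✓
Hits: s ∈ {3, 12} → 2.

2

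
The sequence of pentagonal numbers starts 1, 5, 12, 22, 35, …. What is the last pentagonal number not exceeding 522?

Solve n(3n−1)/2 ≤ 522 for integer n.
n = 18 gives 477 ≤ 522, while n = 19 gives 532 > 522; so the answer is 477.

477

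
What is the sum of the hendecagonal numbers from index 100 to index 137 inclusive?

2406027

Σ i(9i−7)/2 = (9Σi² − 7Σi) / 2 over i = 100..137.
Σi = 9453 − 4950 = 4503 and Σi² = 866525 − 328350 = 538175.
(9·538175 − 7·4503) / 2 = 4812054/2 = 2406027.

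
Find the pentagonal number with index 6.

The 6th pentagonal number is n(3n−1)/2 with n = 6.
6·(3·6 − 1)/2 = 6·17/2 = 51.

51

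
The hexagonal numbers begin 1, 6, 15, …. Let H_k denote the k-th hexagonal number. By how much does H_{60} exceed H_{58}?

60·(2·60 − 1) = 7140 and 58·(2·58 − 1) = 6670.
Difference: 7140 − 6670 = 470.

470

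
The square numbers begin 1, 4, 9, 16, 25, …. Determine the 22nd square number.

484

The 22nd square number is n² with n = 22.
22² = 484.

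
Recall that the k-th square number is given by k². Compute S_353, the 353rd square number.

124609

353² = 124609.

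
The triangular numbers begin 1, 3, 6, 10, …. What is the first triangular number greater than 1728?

Solve n(n+1)/2 > 1728 for integer n.
The largest n with value ≤ 1728 is 58 (since 1711 ≤ 1728 < 1770), so the first above is n = 59, value 1770.

1770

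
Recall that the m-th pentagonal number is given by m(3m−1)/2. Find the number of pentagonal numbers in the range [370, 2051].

22

The n-th pentagonal number is n(3n−1)/2.
Smallest index with value ≥ 370: n = 16 (giving 376).
Largest index with value ≤ 2051: n = 37 (giving 2035).
Indices 16 through 37: 22 terms.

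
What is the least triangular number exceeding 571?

595

Solve n(n+1)/2 > 571 for integer n.
The largest n with value ≤ 571 is 33 (since 561 ≤ 571 < 595), so the first above is n = 34, value 595.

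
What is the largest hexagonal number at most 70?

66

Solve n(2n−1) ≤ 70 for integer n.
n = 6 gives 66 ≤ 70, while n = 7 gives 91 > 70; so the answer is 66.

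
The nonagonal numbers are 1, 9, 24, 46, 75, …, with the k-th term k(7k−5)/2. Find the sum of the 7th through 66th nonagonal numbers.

337280

Σ i(7i−5)/2 = (7Σi² − 5Σi) / 2 over i = 7..66.
Σi = 2211 − 21 = 2190 and Σi² = 98021 − 91 = 97930.
(7·97930 − 5·2190) / 2 = 674560/2 = 337280.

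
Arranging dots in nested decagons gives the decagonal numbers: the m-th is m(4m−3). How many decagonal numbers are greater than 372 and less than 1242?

The n-th decagonal number is n(4n−3).
Smallest index with value > 372: n = 11 (giving 451).
Largest index with value < 1242: n = 17 (giving 1105).
Indices 11 through 17: 7 terms.

7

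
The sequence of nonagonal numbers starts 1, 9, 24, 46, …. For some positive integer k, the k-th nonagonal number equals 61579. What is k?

133

Set n(7n−5)/2 = 61579, giving 7n² − 5n − 123158 = 0.
The discriminant is 25 + 56·61579 = 3448449, and √3448449 = 1857.
So n = (5 + 1857) / 14 = 1862/14 = 133.
Check: 133·(7·133 − 5)/2 = 61579. ✓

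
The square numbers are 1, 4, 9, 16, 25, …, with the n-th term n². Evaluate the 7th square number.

49

The 7th square number is n² with n = 7.
7² = 49.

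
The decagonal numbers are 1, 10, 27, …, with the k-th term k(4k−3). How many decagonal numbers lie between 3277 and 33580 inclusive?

64

The n-th decagonal number is n(4n−3).
Smallest index with value ≥ 3277: n = 29 (giving 3277).
Largest index with value ≤ 33580: n = 92 (giving 33580).
Indices 29 through 92: 64 terms.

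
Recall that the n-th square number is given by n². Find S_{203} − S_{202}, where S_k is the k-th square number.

n² − (n−1)² = 2n − 1, so 203² − 202² = 2·203 − 1 = 405.

405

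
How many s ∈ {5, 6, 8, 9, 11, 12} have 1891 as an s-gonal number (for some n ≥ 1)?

1

s = 5: P(5, 35) = 1820 and P(5, 36) = 1926; 1891 is not s-gonal.
s = 6: P(6, 31) = 1891. ✓
s = 8: P(8, 25) = 1825 and P(8, 26) = 1976; 1891 is not s-gonal.
s = 9: P(9, 23) = 1794 and P(9, 24) = 1956; 1891 is not s-gonal.
s = 11: P(11, 20) = 1730 and P(11, 21) = 1911; 1891 is not s-gonal.
s = 12: P(12, 19) = 1729 and P(12, 20) = 1920; 1891 is not s-gonal.
Hits: s ∈ {6} → 1.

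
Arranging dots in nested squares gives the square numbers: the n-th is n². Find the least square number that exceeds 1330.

Solve n² > 1330 for integer n.
The largest n with value ≤ 1330 is 36 (since 1296 ≤ 1330 < 1369), so the first above is n = 37, value 1369.

1369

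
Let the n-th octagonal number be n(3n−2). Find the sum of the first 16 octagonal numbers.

Σ i(3i−2) = 3Σi² − 2Σi over i = 1..16.
Σi = 136 and Σi² = 1496.
3·1496 − 2·136 = 4216.

4216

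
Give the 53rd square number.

53² = 2809.

2809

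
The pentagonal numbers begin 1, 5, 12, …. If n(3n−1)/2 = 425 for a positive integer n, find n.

17

Set n(3n−1)/2 = 425, giving 3n² − n − 850 = 0.
So n = (1 + 101) / 6 = 102/6 = 17.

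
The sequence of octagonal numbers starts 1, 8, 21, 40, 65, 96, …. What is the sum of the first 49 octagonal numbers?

Σ i(3i−2) = 3Σi² − 2Σi over i = 1..49.
Σi = 1225 and Σi² = 40425.
3·40425 − 2·1225 = 118825.

118825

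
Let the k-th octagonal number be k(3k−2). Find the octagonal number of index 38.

4256

38·(3·38 − 2) = 38·112 = 4256.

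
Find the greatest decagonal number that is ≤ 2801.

2626

Solve n(4n−3) ≤ 2801 for integer n.
n = 26 gives 2626 ≤ 2801, while n = 27 gives 2835 > 2801; so the answer is 2626.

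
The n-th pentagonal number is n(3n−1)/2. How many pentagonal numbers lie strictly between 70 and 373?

8

The n-th pentagonal number is n(3n−1)/2.
Smallest index with value > 70: n = 8 (giving 92).
Largest index with value < 373: n = 15 (giving 330).
Indices 8 through 15: 8 terms.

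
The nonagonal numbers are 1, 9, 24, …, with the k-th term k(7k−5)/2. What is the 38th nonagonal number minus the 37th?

Consecutive nonagonal numbers differ by 7n − 6: here 7·38 − 6 = 260.

260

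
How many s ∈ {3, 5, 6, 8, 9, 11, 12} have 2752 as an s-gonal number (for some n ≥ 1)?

1

s = 3: P(3, 73) = 2701 and P(3, 74) = 2775; 2752 is not s-gonal.
s = 5: P(5, 43) = 2752. ✓
s = 6: P(6, 37) = 2701 and P(6, 38) = 2850; 2752 is not s-gonal.
s = 8: P(8, 30) = 2640 and P(8, 31) = 2821; 2752 is not s-gonal.
s = 9: P(9, 28) = 2674 and P(9, 29) = 2871; 2752 is not s-gonal.
s = 11: P(11, 25) = 2725 and P(11, 26) = 2951; 2752 is not s-gonal.
s = 12: P(12, 23) = 2553 and P(12, 24) = 2784; 2752 is not s-gonal.
Hits: s ∈ {5} → 1.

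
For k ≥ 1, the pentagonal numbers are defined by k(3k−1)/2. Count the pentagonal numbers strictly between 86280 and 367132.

The n-th pentagonal number is n(3n−1)/2.
Smallest index with value > 86280: n = 241 (giving 87001).
Largest index with value < 367132: n = 494 (giving 365807).
Indices 241 through 494: 254 terms.

254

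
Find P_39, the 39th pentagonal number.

39·(3·39 − 1)/2 = 39·116/2 = 39·58 = 2262.

2262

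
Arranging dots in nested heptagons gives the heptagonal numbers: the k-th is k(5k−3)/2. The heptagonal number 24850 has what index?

100

Set n(5n−3)/2 = 24850, giving 5n² − 3n − 49700 = 0.
The discriminant is 9 + 40·24850 = 994009, and √994009 = 997.
So n = (3 + 997) / 10 = 1000/10 = 100.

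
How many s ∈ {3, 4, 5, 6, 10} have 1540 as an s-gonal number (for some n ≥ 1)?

s = 3: P(3, 55) = 1540. ✓
s = 4: P(4, 39) = 1521 and P(4, 40) = 1600; 1540 is not s-gonal.
s = 5: P(5, 32) = 1520 and P(5, 33) = 1617; 1540 is not s-gonal.
s = 6: P(6, 28) = 1540. ✓
s = 10: P(10, 20) = 1540. ✓
Hits: s ∈ {3, 6, 10} → 3.

3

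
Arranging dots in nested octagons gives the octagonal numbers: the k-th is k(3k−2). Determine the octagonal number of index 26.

26·(3·26 − 2) = 26·76 = 1976.

1976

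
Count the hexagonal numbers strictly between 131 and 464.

The n-th hexagonal number is n(2n−1).
Smallest index with value > 131: n = 9 (giving 153).
Largest index with value < 464: n = 15 (giving 435).
Indices 9 through 15: 7 terms.

7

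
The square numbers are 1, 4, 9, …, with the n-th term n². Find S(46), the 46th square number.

2116

The 46th square number is n² with n = 46.
46² = 2116.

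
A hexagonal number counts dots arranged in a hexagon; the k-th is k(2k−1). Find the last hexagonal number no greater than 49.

45

Solve n(2n−1) ≤ 49 for integer n.
n = 5 gives 45 ≤ 49, while n = 6 gives 66 > 49; so the answer is 45.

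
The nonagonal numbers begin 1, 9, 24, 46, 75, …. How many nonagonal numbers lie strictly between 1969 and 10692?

The n-th nonagonal number is n(7n−5)/2.
Smallest index with value > 1969: n = 25 (giving 2125).
Largest index with value < 10692: n = 55 (giving 10450).
Indices 25 through 55: 31 terms.

31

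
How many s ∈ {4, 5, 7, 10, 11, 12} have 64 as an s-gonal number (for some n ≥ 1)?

s = 4: P(4, 8) = 64. ✓
s = 5: P(5, 6) = 51 and P(5, 7) = 70; 64 is not s-gonal.
s = 7: P(7, 5) = 55 and P(7, 6) = 81; 64 is not s-gonal.
s = 10: P(10, 4) = 52 and P(10, 5) = 85; 64 is not s-gonal.
s = 11: P(11, 4) = 58 and P(11, 5) = 95; 64 is not s-gonal.
s = 12: P(12, 4) = 64. ✓
Hits: s ∈ {4, 12} → 2.

2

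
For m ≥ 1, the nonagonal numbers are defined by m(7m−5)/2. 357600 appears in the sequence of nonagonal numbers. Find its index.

Set n(7n−5)/2 = 357600, giving 7n² − 5n − 715200 = 0.
The discriminant is 25 + 56·357600 = 20025625, and √20025625 = 4475.
So n = (5 + 4475) / 14 = 4480/14 = 320.
Check: 320·(7·320 − 5)/2 = 357600. ✓

320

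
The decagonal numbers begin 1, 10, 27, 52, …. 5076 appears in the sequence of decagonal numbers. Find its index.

36

Set n(4n−3) = 5076, giving 4n² − 3n − 5076 = 0.
The discriminant is 9 + 16·5076 = 81225, and √81225 = 285.
So n = (3 + 285) / 8 = 288/8 = 36.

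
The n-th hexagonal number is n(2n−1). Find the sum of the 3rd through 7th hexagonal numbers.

245

Σ i(2i−1) = 2Σi² − Σi over i = 3..7.
Σi = 28 − 3 = 25 and Σi² = 140 − 5 = 135.
2·135 − 1·25 = 245.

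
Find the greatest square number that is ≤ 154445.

153664

Solve n² ≤ 154445 for integer n.
n = 392 gives 153664 ≤ 154445, while n = 393 gives 154449 > 154445; so the answer is 153664.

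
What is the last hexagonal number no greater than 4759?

4753

Solve n(2n−1) ≤ 4759 for integer n.
n = 49 gives 4753 ≤ 4759, while n = 50 gives 4950 > 4759; so the answer is 4753.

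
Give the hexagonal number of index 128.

32640

128·(2·128 − 1) = 128·255 = 32640.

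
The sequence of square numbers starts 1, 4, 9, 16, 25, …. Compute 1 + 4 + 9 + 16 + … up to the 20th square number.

Σ_{i=1}^{20} i² = 20·21·41/6 = 2870.

2870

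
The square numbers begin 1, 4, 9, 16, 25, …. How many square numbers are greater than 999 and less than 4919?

39

The n-th square number is n².
Smallest index with value > 999: n = 32 (giving 1024).
Largest index with value < 4919: n = 70 (giving 4900).
Indices 32 through 70: 39 terms.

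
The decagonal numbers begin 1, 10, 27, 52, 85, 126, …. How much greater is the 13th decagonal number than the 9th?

13·(4·13 − 3) = 637 and 9·(4·9 − 3) = 297.
Difference: 637 − 297 = 340.

340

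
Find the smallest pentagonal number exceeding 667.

Solve n(3n−1)/2 > 667 for integer n.
The largest n with value ≤ 667 is 21 (since 651 ≤ 667 < 715), so the first above is n = 22, value 715.

715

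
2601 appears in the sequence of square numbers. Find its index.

We need n² = 2601, so n = √2601 = 51.

51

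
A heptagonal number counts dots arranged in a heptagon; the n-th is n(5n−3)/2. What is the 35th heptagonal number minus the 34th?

Consecutive heptagonal numbers differ by 5n − 4: here 5·35 − 4 = 171.

171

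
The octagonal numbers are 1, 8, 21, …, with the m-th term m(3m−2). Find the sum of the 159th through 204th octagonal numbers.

4553655

Σ i(3i−2) = 3Σi² − 2Σi over i = 159..204.
Σi = 20910 − 12561 = 8349 and Σi² = 2850730 − 1327279 = 1523451.
3·1523451 − 2·8349 = 4553655.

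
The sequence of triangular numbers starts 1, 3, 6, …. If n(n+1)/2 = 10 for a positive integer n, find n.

4

Set n(n+1)/2 = 10, giving n² + n − 20 = 0.
The discriminant is 1 + 8·10 = 81, and √81 = 9.
So n = (-1 + 9) / 2 = 8/2 = 4.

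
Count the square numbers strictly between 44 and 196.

The n-th square number is n².
Smallest index with value > 44: n = 7 (giving 49).
Largest index with value < 196: n = 13 (giving 169).
Indices 7 through 13: 7 terms.

7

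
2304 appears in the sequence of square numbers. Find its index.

We need n² = 2304, so n = √2304 = 48.

48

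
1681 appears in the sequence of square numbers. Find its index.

We need n² = 1681, so n = √1681 = 41.

41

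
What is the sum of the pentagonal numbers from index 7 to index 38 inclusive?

28032

Σ i(3i−1)/2 = (3Σi² − Σi) / 2 over i = 7..38.
Σi = 741 − 21 = 720 and Σi² = 19019 − 91 = 18928.
(3·18928 − 1·720) / 2 = 56064/2 = 28032.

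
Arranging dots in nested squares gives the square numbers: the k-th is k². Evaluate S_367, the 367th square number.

134689

The 367th square number is n² with n = 367.
367² = 134689.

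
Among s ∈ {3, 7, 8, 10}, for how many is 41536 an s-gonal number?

1

s = 3: P(3, 287) = 41328 and P(3, 288) = 41616; 41536 is not s-gonal.
s = 7: P(7, 129) = 41409 and P(7, 130) = 42055; 41536 is not s-gonal.
s = 8: P(8, 118) = 41536. ✓
s = 10: P(10, 102) = 41310 and P(10, 103) = 42127; 41536 is not s-gonal.
Hits: s ∈ {8} → 1.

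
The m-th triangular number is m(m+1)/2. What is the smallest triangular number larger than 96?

105

Solve n(n+1)/2 > 96 for integer n.
The largest n with value ≤ 96 is 13 (since 91 ≤ 96 < 105), so the first above is n = 14, value 105.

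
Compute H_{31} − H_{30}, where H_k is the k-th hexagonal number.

Consecutive hexagonal numbers differ by 4n − 3: here 4·31 − 3 = 121.

121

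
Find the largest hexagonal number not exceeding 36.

28

Solve n(2n−1) ≤ 36 for integer n.
n = 4 gives 28 ≤ 36, while n = 5 gives 45 > 36; so the answer is 28.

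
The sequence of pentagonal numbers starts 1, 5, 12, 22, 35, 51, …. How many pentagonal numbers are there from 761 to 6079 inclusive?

41

The n-th pentagonal number is n(3n−1)/2.
Smallest index with value ≥ 761: n = 23 (giving 782).
Largest index with value ≤ 6079: n = 63 (giving 5922).
Indices 23 through 63: 41 terms.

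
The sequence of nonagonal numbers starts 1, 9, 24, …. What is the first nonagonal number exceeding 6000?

Solve n(7n−5)/2 > 6000 for integer n.
The largest n with value ≤ 6000 is 41 (since 5781 ≤ 6000 < 6069), so the first above is n = 42, value 6069.

6069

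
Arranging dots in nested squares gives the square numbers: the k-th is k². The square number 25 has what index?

We need n² = 25, so n = √25 = 5.

5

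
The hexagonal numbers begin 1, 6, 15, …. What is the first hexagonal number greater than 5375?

Solve n(2n−1) > 5375 for integer n.
The largest n with value ≤ 5375 is 52 (since 5356 ≤ 5375 < 5565), so the first above is n = 53, value 5565.

5565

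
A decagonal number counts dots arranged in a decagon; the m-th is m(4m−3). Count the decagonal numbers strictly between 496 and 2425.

The n-th decagonal number is n(4n−3).
Smallest index with value > 496: n = 12 (giving 540).
Largest index with value < 2425: n = 24 (giving 2232).
Indices 12 through 24: 13 terms.

13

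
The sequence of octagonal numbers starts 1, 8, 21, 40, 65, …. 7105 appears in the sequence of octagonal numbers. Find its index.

Set n(3n−2) = 7105, giving 3n² − 2n − 7105 = 0.
The discriminant is 4 + 12·7105 = 85264, and √85264 = 292.
So n = (2 + 292) / 6 = 294/6 = 49.

49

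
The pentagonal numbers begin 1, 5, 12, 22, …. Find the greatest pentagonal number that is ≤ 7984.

Solve n(3n−1)/2 ≤ 7984 for integer n.
n = 73 gives 7957 ≤ 7984, while n = 74 gives 8177 > 7984; so the answer is 7957.

7957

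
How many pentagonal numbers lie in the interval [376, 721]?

7

The n-th pentagonal number is n(3n−1)/2.
Smallest index with value ≥ 376: n = 16 (giving 376).
Largest index with value ≤ 721: n = 22 (giving 715).
Indices 16 through 22: 7 terms.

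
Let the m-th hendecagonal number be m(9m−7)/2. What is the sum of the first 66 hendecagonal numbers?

Σ i(9i−7)/2 = (9Σi² − 7Σi) / 2 over i = 1..66.
Σi = 2211 and Σi² = 98021.
(9·98021 − 7·2211) / 2 = 866712/2 = 433356.

433356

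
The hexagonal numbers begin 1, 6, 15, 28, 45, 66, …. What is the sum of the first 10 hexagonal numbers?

Σ i(2i−1) = 2Σi² − Σi over i = 1..10.
Σi = 55 and Σi² = 385.
2·385 − 1·55 = 715.

715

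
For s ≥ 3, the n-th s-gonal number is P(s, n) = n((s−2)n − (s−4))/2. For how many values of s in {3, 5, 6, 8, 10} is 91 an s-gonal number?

s = 3: P(3, 13) = 91. ✓
s = 5: P(5, 7) = 70 and P(5, 8) = 92; 91 is not s-gonal.
s = 6: P(6, 7) = 91. ✓
s = 8: P(8, 5) = 65 and P(8, 6) = 96; 91 is not s-gonal.
s = 10: P(10, 5) = 85 and P(10, 6) = 126; 91 is not s-gonal.
Hits: s ∈ {3, 6} → 2.

2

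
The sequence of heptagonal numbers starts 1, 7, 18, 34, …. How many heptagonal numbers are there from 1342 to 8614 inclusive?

36

The n-th heptagonal number is n(5n−3)/2.
Smallest index with value ≥ 1342: n = 24 (giving 1404).
Largest index with value ≤ 8614: n = 59 (giving 8614).
Indices 24 through 59: 36 terms.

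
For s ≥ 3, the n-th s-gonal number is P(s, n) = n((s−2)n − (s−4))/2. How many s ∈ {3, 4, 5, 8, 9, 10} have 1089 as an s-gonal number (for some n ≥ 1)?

s = 3: P(3, 46) = 1081 and P(3, 47) = 1128; 1089 is not s-gonal.
s = 4: P(4, 33) = 1089. ✓
s = 5: P(5, 27) = 1080 and P(5, 28) = 1162; 1089 is not s-gonal.
s = 8: P(8, 19) = 1045 and P(8, 20) = 1160; 1089 is not s-gonal.
s = 9: P(9, 18) = 1089. ✓
s = 10: P(10, 16) = 976 and P(10, 17) = 1105; 1089 is not s-gonal.
Hits: s ∈ {4, 9} → 2.

2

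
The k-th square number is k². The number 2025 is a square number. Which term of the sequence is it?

We need n² = 2025, so n = √2025 = 45.
Check: 45² = 2025. ✓

45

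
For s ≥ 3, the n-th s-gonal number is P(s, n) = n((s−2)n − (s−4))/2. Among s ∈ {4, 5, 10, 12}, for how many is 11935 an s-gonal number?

s = 4: P(4, 109) = 11881 and P(4, 110) = 12100; 11935 is not s-gonal.
s = 5: P(5, 89) = 11837 and P(5, 90) = 12105; 11935 is not s-gonal.
s = 10: P(10, 55) = 11935. ✓
s = 12: P(12, 49) = 11809 and P(12, 50) = 12300; 11935 is not s-gonal.
Hits: s ∈ {10} → 1.

1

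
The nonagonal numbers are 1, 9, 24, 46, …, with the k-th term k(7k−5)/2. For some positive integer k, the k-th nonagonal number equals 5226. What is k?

39

Set n(7n−5)/2 = 5226, giving 7n² − 5n − 10452 = 0.
The discriminant is 25 + 56·5226 = 292681, and √292681 = 541.
So n = (5 + 541) / 14 = 546/14 = 39.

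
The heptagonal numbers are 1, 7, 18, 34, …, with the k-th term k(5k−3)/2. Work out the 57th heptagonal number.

8037

The 57th heptagonal number is n(5n−3)/2 with n = 57.
57·(5·57 − 3)/2 = 57·282/2 = 57·141 = 8037.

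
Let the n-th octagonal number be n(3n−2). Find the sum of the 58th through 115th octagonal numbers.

1340641

Σ i(3i−2) = 3Σi² − 2Σi over i = 58..115.
Σi = 6670 − 1653 = 5017 and Σi² = 513590 − 63365 = 450225.
3·450225 − 2·5017 = 1340641.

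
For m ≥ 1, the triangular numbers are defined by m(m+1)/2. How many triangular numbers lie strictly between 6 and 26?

3

The n-th triangular number is n(n+1)/2.
Smallest index with value > 6: n = 4 (giving 10).
Largest index with value < 26: n = 6 (giving 21).
Indices 4 through 6: 3 terms.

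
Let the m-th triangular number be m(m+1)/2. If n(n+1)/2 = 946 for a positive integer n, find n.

43

Set n(n+1)/2 = 946, giving n² + n − 1892 = 0.
So n = (-1 + 87) / 2 = 86/2 = 43.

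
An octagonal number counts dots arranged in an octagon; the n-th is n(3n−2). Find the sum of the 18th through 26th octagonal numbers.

12852

Σ i(3i−2) = 3Σi² − 2Σi over i = 18..26.
Σi = 351 − 153 = 198 and Σi² = 6201 − 1785 = 4416.
3·4416 − 2·198 = 12852.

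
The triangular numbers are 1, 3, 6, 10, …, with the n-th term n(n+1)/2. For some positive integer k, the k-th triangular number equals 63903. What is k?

Set n(n+1)/2 = 63903, giving n² + n − 127806 = 0.
The discriminant is 1 + 8·63903 = 511225, and √511225 = 715.
So n = (-1 + 715) / 2 = 714/2 = 357.

357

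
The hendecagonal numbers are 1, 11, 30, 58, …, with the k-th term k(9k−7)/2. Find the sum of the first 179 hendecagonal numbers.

Σ i(9i−7)/2 = (9Σi² − 7Σi) / 2 over i = 1..179.
Σi = 16110 and Σi² = 1927830.
(9·1927830 − 7·16110) / 2 = 17237700/2 = 8618850.

8618850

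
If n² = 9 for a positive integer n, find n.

We need n² = 9, so n = √9 = 3.
Check: 3² = 9. ✓

3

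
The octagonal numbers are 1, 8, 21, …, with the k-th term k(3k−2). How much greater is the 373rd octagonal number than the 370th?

6681

373·(3·373 − 2) = 416641 and 370·(3·370 − 2) = 409960.
Difference: 416641 − 409960 = 6681.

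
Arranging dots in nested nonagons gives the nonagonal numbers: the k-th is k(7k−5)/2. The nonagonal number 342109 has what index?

Set n(7n−5)/2 = 342109, giving 7n² − 5n − 684218 = 0.
The discriminant is 25 + 56·342109 = 19158129, and √19158129 = 4377.
So n = (5 + 4377) / 14 = 4382/14 = 313.
Check: 313·(7·313 − 5)/2 = 342109. ✓

313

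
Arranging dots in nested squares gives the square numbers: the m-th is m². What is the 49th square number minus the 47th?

192

49² = 2401 and 47² = 2209.
Difference: 2401 − 2209 = 192.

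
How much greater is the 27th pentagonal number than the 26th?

79

Consecutive pentagonal numbers differ by 3n − 2: here 3·27 − 2 = 79.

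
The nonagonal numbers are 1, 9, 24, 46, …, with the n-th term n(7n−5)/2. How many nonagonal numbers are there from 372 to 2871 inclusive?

19

The n-th nonagonal number is n(7n−5)/2.
Smallest index with value ≥ 372: n = 11 (giving 396).
Largest index with value ≤ 2871: n = 29 (giving 2871).
Indices 11 through 29: 19 terms.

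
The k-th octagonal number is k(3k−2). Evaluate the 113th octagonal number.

38081

113·(3·113 − 2) = 113·337 = 38081.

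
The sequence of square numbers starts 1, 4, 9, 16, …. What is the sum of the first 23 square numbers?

Σ_{i=1}^{23} i² = 23·24·47/6 = 4324.

4324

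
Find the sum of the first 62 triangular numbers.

Σ i(i+1)/2 = (Σi² + Σi) / 2 over i = 1..62.
Σi = 1953 and Σi² = 81375.
(1·81375 + 1·1953) / 2 = 83328/2 = 41664.

41664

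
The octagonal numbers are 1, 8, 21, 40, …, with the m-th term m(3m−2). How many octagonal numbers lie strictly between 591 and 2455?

14

The n-th octagonal number is n(3n−2).
Smallest index with value > 591: n = 15 (giving 645).
Largest index with value < 2455: n = 28 (giving 2296).
Indices 15 through 28: 14 terms.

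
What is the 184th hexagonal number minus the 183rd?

Consecutive hexagonal numbers differ by 4n − 3: here 4·184 − 3 = 733.

733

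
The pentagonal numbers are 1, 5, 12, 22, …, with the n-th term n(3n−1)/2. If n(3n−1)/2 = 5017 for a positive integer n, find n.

Set n(3n−1)/2 = 5017, giving 3n² − n − 10034 = 0.
So n = (1 + 347) / 6 = 348/6 = 58.

58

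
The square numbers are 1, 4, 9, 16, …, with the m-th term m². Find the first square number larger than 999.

1024

Solve n² > 999 for integer n.
The largest n with value ≤ 999 is 31 (since 961 ≤ 999 < 1024), so the first above is n = 32, value 1024.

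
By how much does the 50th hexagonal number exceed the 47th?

579

50·(2·50 − 1) = 4950 and 47·(2·47 − 1) = 4371.
Difference: 4950 − 4371 = 579.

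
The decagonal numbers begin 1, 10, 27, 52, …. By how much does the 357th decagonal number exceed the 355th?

357·(4·357 − 3) = 508725 and 355·(4·355 − 3) = 503035.
Difference: 508725 − 503035 = 5690.

5690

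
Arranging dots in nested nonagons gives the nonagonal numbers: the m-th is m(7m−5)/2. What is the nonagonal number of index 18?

18·(7·18 − 5)/2 = 18·121/2 = 1089.

1089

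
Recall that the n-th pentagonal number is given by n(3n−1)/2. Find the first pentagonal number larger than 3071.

3151

Solve n(3n−1)/2 > 3071 for integer n.
The largest n with value ≤ 3071 is 45 (since 3015 ≤ 3071 < 3151), so the first above is n = 46, value 3151.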